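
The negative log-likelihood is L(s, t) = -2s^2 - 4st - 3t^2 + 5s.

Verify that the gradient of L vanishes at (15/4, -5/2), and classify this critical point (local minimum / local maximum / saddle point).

∇L = (-4s - 4t + 5, -4s - 6t); substituting (15/4, -5/2) gives ∇L = (0, 0), so (15/4, -5/2) is indeed a critical point.
The Hessian of L is constant: H = [[-4, -4], [-4, -6]].
det(H) = (-4)·(-6) − (-4)² = 8.
det(H) > 0 and tr(H) = -10 < 0, so H is negative definite and the point is a local maximum.

local maximum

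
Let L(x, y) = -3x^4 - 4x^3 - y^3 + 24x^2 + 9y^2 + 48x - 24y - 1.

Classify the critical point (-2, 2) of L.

saddle point

The mixed partial ∂²L/∂x∂y is 0, so the Hessian at any point is diag(L_xx, L_yy) = diag(12(-3x^2 - 2x + 4), 6(-y + 3)).
At (-2, 2): H = diag(-48, 6).
The eigenvalues have opposite signs, so H is indefinite: a saddle point.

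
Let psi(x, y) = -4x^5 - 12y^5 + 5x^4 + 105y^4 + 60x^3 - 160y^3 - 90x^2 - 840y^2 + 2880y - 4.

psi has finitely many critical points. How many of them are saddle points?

8

psi separates as a function of x plus a function of y, so ∇psi=0 decouples.
∂psi/∂x = -20x(x - 3)(x - 1)(x + 3) = 0 at x ∈ {-3, 0, 1, 3}; ∂psi/∂y = -60(y - 4)(y - 3)(y - 2)(y + 2) = 0 at y ∈ {-2, 2, 3, 4}.
The Hessian is diagonal: diag(psi_xx, psi_yy). Second derivatives: psi_xx(-3)=1440, psi_xx(0)=-180, psi_xx(1)=160, psi_xx(3)=-720; psi_yy(-2)=7200, psi_yy(2)=-480, psi_yy(3)=300, psi_yy(4)=-720.
Saddle points occur where the two diagonal entries have opposite signs: (-3, 2), (-3, 4), (0, -2), (0, 3), (1, 2), (1, 4), (3, -2), (3, 3). Count: 8.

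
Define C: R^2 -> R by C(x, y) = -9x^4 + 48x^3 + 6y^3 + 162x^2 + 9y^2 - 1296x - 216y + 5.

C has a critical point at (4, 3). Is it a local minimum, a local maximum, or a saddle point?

saddle point

The mixed partial ∂²C/∂x∂y is 0, so the Hessian at any point is diag(C_xx, C_yy) = diag(36(-3x^2 + 8x + 9), 18(2y + 1)).
At (4, 3): H = diag(-252, 126).
The eigenvalues have opposite signs, so H is indefinite: a saddle point.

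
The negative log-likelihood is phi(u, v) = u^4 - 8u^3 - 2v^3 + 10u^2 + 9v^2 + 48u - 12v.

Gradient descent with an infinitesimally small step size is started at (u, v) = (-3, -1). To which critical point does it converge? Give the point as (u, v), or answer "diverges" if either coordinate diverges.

(-1, 1)

phi is separable, so gradient descent decouples: u follows -∂phi/∂u, v follows -∂phi/∂v.
∂phi/∂u = 4(u - 4)(u - 3)(u + 1); at u=-3 this is -336, so u increases.
∂phi/∂v = -6(v - 2)(v - 1); at v=-1 this is -36, so v increases.
u converges to its nearest critical value -1 (a local min of the u-part); v converges to 1. The iterate converges to (-1, 1).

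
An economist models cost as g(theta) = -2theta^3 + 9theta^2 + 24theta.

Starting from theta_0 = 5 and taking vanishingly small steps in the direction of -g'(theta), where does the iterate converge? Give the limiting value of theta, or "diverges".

diverges

g'(theta) = -6(theta - 4)(theta + 1), so g'(5) = -36.
Gradient descent moves in the -g' direction, i.e. theta is increasing.
There is no critical point above theta=5, and g' keeps the same sign, so the iterate runs off to +∞.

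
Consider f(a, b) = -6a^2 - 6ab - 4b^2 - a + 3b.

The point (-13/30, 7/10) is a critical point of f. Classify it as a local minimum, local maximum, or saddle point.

local maximum

The Hessian of f is constant: H = [[-12, -6], [-6, -8]].
det(H) = (-12)·(-8) − (-6)² = 60.
det(H) > 0 and tr(H) = -20 < 0, so H is negative definite and the point is a local maximum.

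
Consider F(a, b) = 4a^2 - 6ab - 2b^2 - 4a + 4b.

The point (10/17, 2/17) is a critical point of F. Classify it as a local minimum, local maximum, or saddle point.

The Hessian of F is constant: H = [[8, -6], [-6, -4]].
det(H) = 8·(-4) − (-6)² = -68.
Since det(H) < 0, H is indefinite and the critical point is a saddle point.

saddle point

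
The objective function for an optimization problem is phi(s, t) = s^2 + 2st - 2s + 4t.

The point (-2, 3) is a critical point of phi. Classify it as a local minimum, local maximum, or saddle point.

saddle point

The Hessian of phi is constant: H = [[2, 2], [2, 0]].
det(H) = 2·0 − 2² = -4.
Since det(H) < 0, H is indefinite and the critical point is a saddle point.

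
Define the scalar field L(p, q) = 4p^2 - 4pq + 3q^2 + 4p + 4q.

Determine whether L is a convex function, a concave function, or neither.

convex

L is quadratic, so its Hessian is the constant matrix H = [[8, -4], [-4, 6]].
det(H) = 32, tr(H) = 14.
det(H) > 0 and tr(H) > 0, so H is positive definite everywhere: convex.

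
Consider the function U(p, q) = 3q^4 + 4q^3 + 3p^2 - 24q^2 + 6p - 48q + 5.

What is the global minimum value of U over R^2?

-110

U(p,q) separates as A(p) + B(q) + 5, so its minimum is min A + min B + 5.
A'(p) = 6p + 6 vanishes at p ∈ {-1}; B'(q) = 12(q - 2)(q + 1)(q + 2) vanishes at q ∈ {-2, -1, 2}.
Local minima of A (where A''>0): A(-1)=-3. Local minima of B: B(-2)=16, B(2)=-112.
So the global minimum of U is A(-1) + B(2) + 5 = -3 − 112 + 5 = -110, attained at (-1, 2).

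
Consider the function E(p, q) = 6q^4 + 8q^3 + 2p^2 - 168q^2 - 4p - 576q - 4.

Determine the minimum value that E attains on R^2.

-2950

E(p,q) separates as A(p) + B(q) − 4, so its minimum is min A + min B − 4.
A'(p) = 4p - 4 vanishes at p ∈ {1}; B'(q) = 24(q - 4)(q + 2)(q + 3) vanishes at q ∈ {-3, -2, 4}.
Local minima of A (where A''>0): A(1)=-2. Local minima of B: B(-3)=486, B(4)=-2944.
So the global minimum of E is A(1) + B(4) − 4 = -2 − 2944 − 4 = -2950, attained at (1, 4).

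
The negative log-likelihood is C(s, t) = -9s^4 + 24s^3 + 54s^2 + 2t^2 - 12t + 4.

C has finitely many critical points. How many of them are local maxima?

C separates as a function of s plus a function of t, so ∇C=0 decouples.
∂C/∂s = -36s(s - 3)(s + 1) = 0 at s ∈ {-1, 0, 3}; ∂C/∂t = 4(t - 3) = 0 at t ∈ {3}.
The Hessian is diagonal: diag(C_ss, C_tt). Second derivatives: C_ss(-1)=-144, C_ss(0)=108, C_ss(3)=-432; C_tt(3)=4.
Local maxima occur where both diagonal entries negative: none. Count: 0.

0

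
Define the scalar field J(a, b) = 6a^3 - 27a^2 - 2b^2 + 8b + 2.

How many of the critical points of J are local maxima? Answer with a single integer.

J separates as a function of a plus a function of b, so ∇J=0 decouples.
∂J/∂a = 18a(a - 3) = 0 at a ∈ {0, 3}; ∂J/∂b = -4(b - 2) = 0 at b ∈ {2}.
The Hessian is diagonal: diag(J_aa, J_bb). Second derivatives: J_aa(0)=-54, J_aa(3)=54; J_bb(2)=-4.
Local maxima occur where both diagonal entries negative: (0, 2). Count: 1.

1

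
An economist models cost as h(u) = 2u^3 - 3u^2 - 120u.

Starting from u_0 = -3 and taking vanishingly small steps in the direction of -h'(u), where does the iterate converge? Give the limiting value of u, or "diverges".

5

h'(u) = 6(u - 5)(u + 4), so h'(-3) = -48.
Gradient descent moves in the -h' direction, i.e. u is increasing.
The nearest critical point in that direction is u = 5, where h'' = 54 > 0 (a local minimum). The iterate converges there.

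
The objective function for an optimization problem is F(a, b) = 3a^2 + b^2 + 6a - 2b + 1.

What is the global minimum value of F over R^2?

-3

F(a,b) separates as P(a) + Q(b) + 1, so its minimum is min P + min Q + 1.
P'(a) = 6a + 6 vanishes at a ∈ {-1}; Q'(b) = 2b - 2 vanishes at b ∈ {1}.
Local minima of P (where P''>0): P(-1)=-3. Local minima of Q: Q(1)=-1.
So the global minimum of F is P(-1) + Q(1) + 1 = -3 − 1 + 1 = -3, attained at (-1, 1).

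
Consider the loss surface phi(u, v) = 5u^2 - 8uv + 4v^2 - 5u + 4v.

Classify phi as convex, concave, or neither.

phi is quadratic, so its Hessian is the constant matrix H = [[10, -8], [-8, 8]].
det(H) = 16, tr(H) = 18.
det(H) > 0 and tr(H) > 0, so H is positive definite everywhere: convex.

convex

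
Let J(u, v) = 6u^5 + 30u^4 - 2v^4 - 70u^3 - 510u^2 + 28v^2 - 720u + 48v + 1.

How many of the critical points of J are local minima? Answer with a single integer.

2

J separates as a function of u plus a function of v, so ∇J=0 decouples.
∂J/∂u = 30(u - 3)(u + 1)(u + 2)(u + 4) = 0 at u ∈ {-4, -2, -1, 3}; ∂J/∂v = -8(v - 3)(v + 1)(v + 2) = 0 at v ∈ {-2, -1, 3}.
The Hessian is diagonal: diag(J_uu, J_vv). Second derivatives: J_uu(-4)=-1260, J_uu(-2)=300, J_uu(-1)=-360, J_uu(3)=4200; J_vv(-2)=-40, J_vv(-1)=32, J_vv(3)=-160.
Local minima occur where both diagonal entries positive: (-2, -1), (3, -1). Count: 2.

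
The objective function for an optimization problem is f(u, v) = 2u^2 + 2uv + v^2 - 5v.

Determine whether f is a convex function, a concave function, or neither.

convex

f is quadratic, so its Hessian is the constant matrix H = [[4, 2], [2, 2]].
det(H) = 4, tr(H) = 6.
det(H) > 0 and tr(H) > 0, so H is positive definite everywhere: convex.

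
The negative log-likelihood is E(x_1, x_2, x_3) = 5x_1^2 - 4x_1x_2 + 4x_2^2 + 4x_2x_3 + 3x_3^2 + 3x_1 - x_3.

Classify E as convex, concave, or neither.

E is quadratic, so its Hessian is the constant matrix H = [[10, -4, 0], [-4, 8, 4], [0, 4, 6]].
Leading principal minors: 10, 64, 224.
All positive ⇒ H ≻ 0 ⇒ convex.

convex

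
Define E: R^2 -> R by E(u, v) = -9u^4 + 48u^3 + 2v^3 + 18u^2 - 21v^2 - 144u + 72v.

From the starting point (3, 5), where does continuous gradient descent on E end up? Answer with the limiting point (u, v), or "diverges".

E is separable, so gradient descent decouples: u follows -∂E/∂u, v follows -∂E/∂v.
∂E/∂u = -36(u - 4)(u - 1)(u + 1); at u=3 this is 288, so u decreases.
∂E/∂v = 6(v - 4)(v - 3); at v=5 this is 12, so v decreases.
u converges to its nearest critical value 1 (a local min of the u-part); v converges to 4. The iterate converges to (1, 4).

(1, 4)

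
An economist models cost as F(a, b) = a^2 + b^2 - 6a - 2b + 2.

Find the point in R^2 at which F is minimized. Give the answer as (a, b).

F(a,b) separates as P(a) + Q(b) + 2, so its minimum is min P + min Q + 2.
P'(a) = 2a - 6 vanishes at a ∈ {3}; Q'(b) = 2b - 2 vanishes at b ∈ {1}.
Local minima of P (where P''>0): P(3)=-9. Local minima of Q: Q(1)=-1.
So the global minimum of F is P(3) + Q(1) + 2 = -9 − 1 + 2 = -8, attained at (3, 1).

(3, 1)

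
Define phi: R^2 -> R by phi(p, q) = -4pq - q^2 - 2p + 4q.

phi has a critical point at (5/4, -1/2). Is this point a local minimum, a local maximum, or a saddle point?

saddle point

The Hessian of phi is constant: H = [[0, -4], [-4, -2]].
det(H) = 0·(-2) − (-4)² = -16.
Since det(H) < 0, H is indefinite and the critical point is a saddle point.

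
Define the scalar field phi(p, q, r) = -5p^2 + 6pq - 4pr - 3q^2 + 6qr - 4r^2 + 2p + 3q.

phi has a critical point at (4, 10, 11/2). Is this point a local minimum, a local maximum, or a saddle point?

The Hessian is constant: H = [[-10, 6, -4], [6, -6, 6], [-4, 6, -8]].
Leading principal minors: Δ₁ = -10, Δ₂ = 24, Δ₃ = -24.
The minors alternate sign starting negative (−, +, −), so H is negative definite: a local maximum.

local maximum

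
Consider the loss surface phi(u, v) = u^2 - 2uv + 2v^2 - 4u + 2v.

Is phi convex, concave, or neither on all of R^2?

convex

phi is quadratic, so its Hessian is the constant matrix H = [[2, -2], [-2, 4]].
det(H) = 4, tr(H) = 6.
det(H) > 0 and tr(H) > 0, so H is positive definite everywhere: convex.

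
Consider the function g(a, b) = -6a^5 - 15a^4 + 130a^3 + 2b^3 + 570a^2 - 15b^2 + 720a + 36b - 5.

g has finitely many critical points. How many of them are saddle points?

g separates as a function of a plus a function of b, so ∇g=0 decouples.
∂g/∂a = -30(a - 4)(a + 1)(a + 2)(a + 3) = 0 at a ∈ {-3, -2, -1, 4}; ∂g/∂b = 6(b - 3)(b - 2) = 0 at b ∈ {2, 3}.
The Hessian is diagonal: diag(g_aa, g_bb). Second derivatives: g_aa(-3)=420, g_aa(-2)=-180, g_aa(-1)=300, g_aa(4)=-6300; g_bb(2)=-6, g_bb(3)=6.
Saddle points occur where the two diagonal entries have opposite signs: (-3, 2), (-2, 3), (-1, 2), (4, 3). Count: 4.

4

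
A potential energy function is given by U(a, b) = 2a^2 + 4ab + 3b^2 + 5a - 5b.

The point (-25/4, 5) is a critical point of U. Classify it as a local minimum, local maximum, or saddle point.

The Hessian of U is constant: H = [[4, 4], [4, 6]].
det(H) = 4·6 − 4² = 8.
det(H) > 0 and tr(H) = 10 > 0, so H is positive definite and the point is a local minimum.

local minimum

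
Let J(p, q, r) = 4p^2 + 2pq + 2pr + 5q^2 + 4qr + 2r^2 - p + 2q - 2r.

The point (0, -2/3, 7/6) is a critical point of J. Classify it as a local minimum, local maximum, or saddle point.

The Hessian is constant: H = [[8, 2, 2], [2, 10, 4], [2, 4, 4]].
Leading principal minors: Δ₁ = 8, Δ₂ = 76, Δ₃ = 168.
All leading minors are positive, so H is positive definite: a local minimum.

local minimum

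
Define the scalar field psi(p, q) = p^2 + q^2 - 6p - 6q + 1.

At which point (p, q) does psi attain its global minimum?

(3, 3)

psi(p,q) separates as A(p) + B(q) + 1, so its minimum is min A + min B + 1.
A'(p) = 2p - 6 vanishes at p ∈ {3}; B'(q) = 2q - 6 vanishes at q ∈ {3}.
Local minima of A (where A''>0): A(3)=-9. Local minima of B: B(3)=-9.
So the global minimum of psi is A(3) + B(3) + 1 = -9 − 9 + 1 = -17, attained at (3, 3).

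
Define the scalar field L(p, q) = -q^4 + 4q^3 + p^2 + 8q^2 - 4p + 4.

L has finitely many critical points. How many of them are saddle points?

L separates as a function of p plus a function of q, so ∇L=0 decouples.
∂L/∂p = 2(p - 2) = 0 at p ∈ {2}; ∂L/∂q = -4q(q - 4)(q + 1) = 0 at q ∈ {-1, 0, 4}.
The Hessian is diagonal: diag(L_pp, L_qq). Second derivatives: L_pp(2)=2; L_qq(-1)=-20, L_qq(0)=16, L_qq(4)=-80.
Saddle points occur where the two diagonal entries have opposite signs: (2, -1), (2, 4). Count: 2.

2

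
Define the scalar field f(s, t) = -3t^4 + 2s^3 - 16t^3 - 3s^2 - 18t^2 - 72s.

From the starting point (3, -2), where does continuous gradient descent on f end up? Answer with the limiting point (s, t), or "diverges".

f is separable, so gradient descent decouples: s follows -∂f/∂s, t follows -∂f/∂t.
∂f/∂s = 6(s - 4)(s + 3); at s=3 this is -36, so s increases.
∂f/∂t = -12t(t + 1)(t + 3); at t=-2 this is -24, so t increases.
s converges to its nearest critical value 4 (a local min of the s-part); t converges to -1. The iterate converges to (4, -1).

(4, -1)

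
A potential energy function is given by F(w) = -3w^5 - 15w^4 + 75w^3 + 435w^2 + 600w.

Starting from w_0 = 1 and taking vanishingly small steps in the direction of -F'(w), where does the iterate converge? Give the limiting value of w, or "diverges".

-1

F'(w) = -15(w - 4)(w + 1)(w + 2)(w + 5), so F'(1) = 1620.
Gradient descent moves in the -F' direction, i.e. w is decreasing.
The nearest critical point in that direction is w = -1, where F'' = 300 > 0 (a local minimum). The iterate converges there.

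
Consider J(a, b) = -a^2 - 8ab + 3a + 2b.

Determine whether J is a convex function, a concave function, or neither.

neither

J is quadratic, so its Hessian is the constant matrix H = [[-2, -8], [-8, 0]].
det(H) = -64, tr(H) = -2.
det(H) < 0, so H is indefinite: neither convex nor concave.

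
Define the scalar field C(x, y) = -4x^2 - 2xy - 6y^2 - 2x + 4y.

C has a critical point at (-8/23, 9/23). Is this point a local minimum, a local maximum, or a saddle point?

The Hessian of C is constant: H = [[-8, -2], [-2, -12]].
det(H) = (-8)·(-12) − (-2)² = 92.
det(H) > 0 and tr(H) = -20 < 0, so H is negative definite and the point is a local maximum.

local maximum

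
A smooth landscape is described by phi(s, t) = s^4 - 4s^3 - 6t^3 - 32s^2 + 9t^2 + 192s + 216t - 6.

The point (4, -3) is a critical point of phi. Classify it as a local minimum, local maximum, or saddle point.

The mixed partial ∂²phi/∂s∂t is 0, so the Hessian at any point is diag(phi_ss, phi_tt) = diag(4(3s^2 - 6s - 16), 18(-2t + 1)).
At (4, -3): H = diag(32, 126).
Both eigenvalues are positive, so H is positive definite: a local minimum.

local minimum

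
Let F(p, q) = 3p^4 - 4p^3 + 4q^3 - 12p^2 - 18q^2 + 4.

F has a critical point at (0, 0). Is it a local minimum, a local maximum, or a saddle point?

local maximum

The mixed partial ∂²F/∂p∂q is 0, so the Hessian at any point is diag(F_pp, F_qq) = diag(12(3p^2 - 2p - 2), 12(2q - 3)).
At (0, 0): H = diag(-24, -36).
Both eigenvalues are negative, so H is negative definite: a local maximum.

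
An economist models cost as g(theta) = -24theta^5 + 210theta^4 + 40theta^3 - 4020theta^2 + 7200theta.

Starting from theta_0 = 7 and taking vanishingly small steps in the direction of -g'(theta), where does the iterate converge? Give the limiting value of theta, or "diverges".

diverges

g'(theta) = -120(theta - 5)(theta - 4)(theta - 1)(theta + 3), so g'(7) = -43200.
Gradient descent moves in the -g' direction, i.e. theta is increasing.
There is no critical point above theta=7, and g' keeps the same sign, so the iterate runs off to +∞.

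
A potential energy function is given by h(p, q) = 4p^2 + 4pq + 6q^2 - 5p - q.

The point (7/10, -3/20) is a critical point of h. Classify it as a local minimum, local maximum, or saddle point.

The Hessian of h is constant: H = [[8, 4], [4, 12]].
det(H) = 8·12 − 4² = 80.
det(H) > 0 and tr(H) = 20 > 0, so H is positive definite and the point is a local minimum.

local minimum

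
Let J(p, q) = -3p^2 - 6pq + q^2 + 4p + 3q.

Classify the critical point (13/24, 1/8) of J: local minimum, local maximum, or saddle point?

The Hessian of J is constant: H = [[-6, -6], [-6, 2]].
det(H) = (-6)·2 − (-6)² = -48.
Since det(H) < 0, H is indefinite and the critical point is a saddle point.

saddle point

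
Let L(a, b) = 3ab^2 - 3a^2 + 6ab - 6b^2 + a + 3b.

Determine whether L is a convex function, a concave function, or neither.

The term 3ab^2 is cubic, so the Hessian is not constant.
∂²L/∂b² = 6a - 12, which takes both signs as a varies (negative for sufficiently negative a). A diagonal entry of the Hessian changing sign means the Hessian is neither positive- nor negative-semidefinite on all of R^2.

neither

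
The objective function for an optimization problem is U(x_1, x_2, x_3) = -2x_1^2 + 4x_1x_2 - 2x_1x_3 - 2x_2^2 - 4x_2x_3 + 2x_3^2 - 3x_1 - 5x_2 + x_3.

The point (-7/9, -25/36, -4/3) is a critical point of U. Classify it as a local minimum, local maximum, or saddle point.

saddle point

The Hessian is constant: H = [[-4, 4, -2], [4, -4, -4], [-2, -4, 4]].
Leading principal minors: Δ₁ = -4, Δ₂ = 0, Δ₃ = 144.
The minors fit neither the all-positive nor the alternating-sign pattern, so H is indefinite: a saddle point.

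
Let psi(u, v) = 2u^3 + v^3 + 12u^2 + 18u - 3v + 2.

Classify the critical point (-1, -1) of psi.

The mixed partial ∂²psi/∂u∂v is 0, so the Hessian at any point is diag(psi_uu, psi_vv) = diag(12(u + 2), 6v).
At (-1, -1): H = diag(12, -6).
The eigenvalues have opposite signs, so H is indefinite: a saddle point.

saddle point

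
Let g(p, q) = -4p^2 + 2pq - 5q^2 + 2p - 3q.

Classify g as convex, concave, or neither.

g is quadratic, so its Hessian is the constant matrix H = [[-8, 2], [2, -10]].
det(H) = 76, tr(H) = -18.
det(H) > 0 and tr(H) < 0, so H is negative definite everywhere: concave.

concave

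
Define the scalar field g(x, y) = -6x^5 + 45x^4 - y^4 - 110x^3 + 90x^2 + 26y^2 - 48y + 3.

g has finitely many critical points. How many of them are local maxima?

g separates as a function of x plus a function of y, so ∇g=0 decouples.
∂g/∂x = -30x(x - 3)(x - 2)(x - 1) = 0 at x ∈ {0, 1, 2, 3}; ∂g/∂y = -4(y - 3)(y - 1)(y + 4) = 0 at y ∈ {-4, 1, 3}.
The Hessian is diagonal: diag(g_xx, g_yy). Second derivatives: g_xx(0)=180, g_xx(1)=-60, g_xx(2)=60, g_xx(3)=-180; g_yy(-4)=-140, g_yy(1)=40, g_yy(3)=-56.
Local maxima occur where both diagonal entries negative: (1, -4), (1, 3), (3, -4), (3, 3). Count: 4.

4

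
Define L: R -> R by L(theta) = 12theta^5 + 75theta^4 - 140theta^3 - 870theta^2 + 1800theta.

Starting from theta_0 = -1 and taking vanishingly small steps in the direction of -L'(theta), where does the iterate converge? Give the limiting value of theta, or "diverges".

-3

L'(theta) = 60(theta - 2)(theta - 1)(theta + 3)(theta + 5), so L'(-1) = 2880.
Gradient descent moves in the -L' direction, i.e. theta is decreasing.
The nearest critical point in that direction is theta = -3, where L'' = 2400 > 0 (a local minimum). The iterate converges there.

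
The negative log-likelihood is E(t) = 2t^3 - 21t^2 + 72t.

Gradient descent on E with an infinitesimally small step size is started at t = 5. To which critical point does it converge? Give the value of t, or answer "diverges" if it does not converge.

4

E'(t) = 6(t - 4)(t - 3), so E'(5) = 12.
Gradient descent moves in the -E' direction, i.e. t is decreasing.
The nearest critical point in that direction is t = 4, where E'' = 6 > 0 (a local minimum). The iterate converges there.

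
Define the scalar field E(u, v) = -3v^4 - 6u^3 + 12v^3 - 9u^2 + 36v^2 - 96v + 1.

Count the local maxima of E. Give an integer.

2

E separates as a function of u plus a function of v, so ∇E=0 decouples.
∂E/∂u = -18u(u + 1) = 0 at u ∈ {-1, 0}; ∂E/∂v = -12(v - 4)(v - 1)(v + 2) = 0 at v ∈ {-2, 1, 4}.
The Hessian is diagonal: diag(E_uu, E_vv). Second derivatives: E_uu(-1)=18, E_uu(0)=-18; E_vv(-2)=-216, E_vv(1)=108, E_vv(4)=-216.
Local maxima occur where both diagonal entries negative: (0, -2), (0, 4). Count: 2.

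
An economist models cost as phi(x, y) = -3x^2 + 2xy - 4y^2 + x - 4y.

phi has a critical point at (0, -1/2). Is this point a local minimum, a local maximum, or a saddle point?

The Hessian of phi is constant: H = [[-6, 2], [2, -8]].
det(H) = (-6)·(-8) − 2² = 44.
det(H) > 0 and tr(H) = -14 < 0, so H is negative definite and the point is a local maximum.

local maximum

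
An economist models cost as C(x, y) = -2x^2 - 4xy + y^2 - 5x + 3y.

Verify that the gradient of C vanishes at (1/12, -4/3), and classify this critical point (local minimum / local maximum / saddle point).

∇C = (-4x - 4y - 5, -4x + 2y + 3); substituting (1/12, -4/3) gives ∇C = (0, 0), so (1/12, -4/3) is indeed a critical point.
The Hessian of C is constant: H = [[-4, -4], [-4, 2]].
det(H) = (-4)·2 − (-4)² = -24.
Since det(H) < 0, H is indefinite and the critical point is a saddle point.

saddle point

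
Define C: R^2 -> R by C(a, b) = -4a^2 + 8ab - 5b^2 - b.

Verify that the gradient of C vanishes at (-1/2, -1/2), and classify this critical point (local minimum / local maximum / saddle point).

local maximum

∇C = (-8a + 8b, 8a - 10b - 1); substituting (-1/2, -1/2) gives ∇C = (0, 0), so (-1/2, -1/2) is indeed a critical point.
The Hessian of C is constant: H = [[-8, 8], [8, -10]].
det(H) = (-8)·(-10) − 8² = 16.
det(H) > 0 and tr(H) = -18 < 0, so H is negative definite and the point is a local maximum.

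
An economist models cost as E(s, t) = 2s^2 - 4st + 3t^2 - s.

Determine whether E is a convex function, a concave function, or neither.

convex

E is quadratic, so its Hessian is the constant matrix H = [[4, -4], [-4, 6]].
det(H) = 8, tr(H) = 10.
det(H) > 0 and tr(H) > 0, so H is positive definite everywhere: convex.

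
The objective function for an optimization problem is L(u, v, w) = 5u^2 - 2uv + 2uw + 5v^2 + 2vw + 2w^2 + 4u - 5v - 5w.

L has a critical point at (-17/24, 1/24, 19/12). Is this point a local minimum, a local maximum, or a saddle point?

The Hessian is constant: H = [[10, -2, 2], [-2, 10, 2], [2, 2, 4]].
Leading principal minors: Δ₁ = 10, Δ₂ = 96, Δ₃ = 288.
All leading minors are positive, so H is positive definite: a local minimum.

local minimum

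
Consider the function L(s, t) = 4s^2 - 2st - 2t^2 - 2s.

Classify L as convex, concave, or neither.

neither

L is quadratic, so its Hessian is the constant matrix H = [[8, -2], [-2, -4]].
det(H) = -36, tr(H) = 4.
det(H) < 0, so H is indefinite: neither convex nor concave.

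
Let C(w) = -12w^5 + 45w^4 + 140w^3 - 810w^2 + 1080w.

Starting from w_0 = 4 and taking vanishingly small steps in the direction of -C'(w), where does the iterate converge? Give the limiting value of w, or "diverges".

diverges

C'(w) = -60(w - 3)(w - 2)(w - 1)(w + 3), so C'(4) = -2520.
Gradient descent moves in the -C' direction, i.e. w is increasing.
There is no critical point above w=4, and C' keeps the same sign, so the iterate runs off to +∞.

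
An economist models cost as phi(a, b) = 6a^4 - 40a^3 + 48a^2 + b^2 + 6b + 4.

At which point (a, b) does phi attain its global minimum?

(4, -3)

phi(a,b) separates as P(a) + Q(b) + 4, so its minimum is min P + min Q + 4.
P'(a) = 24a(a - 4)(a - 1) vanishes at a ∈ {0, 1, 4}; Q'(b) = 2b + 6 vanishes at b ∈ {-3}.
Local minima of P (where P''>0): P(0)=0, P(4)=-256. Local minima of Q: Q(-3)=-9.
So the global minimum of phi is P(4) + Q(-3) + 4 = -256 − 9 + 4 = -261, attained at (4, -3).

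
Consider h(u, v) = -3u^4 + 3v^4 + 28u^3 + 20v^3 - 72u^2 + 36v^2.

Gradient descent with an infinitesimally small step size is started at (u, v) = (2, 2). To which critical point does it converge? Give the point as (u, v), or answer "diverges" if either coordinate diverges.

(3, 0)

h is separable, so gradient descent decouples: u follows -∂h/∂u, v follows -∂h/∂v.
∂h/∂u = -12u(u - 4)(u - 3); at u=2 this is -48, so u increases.
∂h/∂v = 12v(v + 2)(v + 3); at v=2 this is 480, so v decreases.
u converges to its nearest critical value 3 (a local min of the u-part); v converges to 0. The iterate converges to (3, 0).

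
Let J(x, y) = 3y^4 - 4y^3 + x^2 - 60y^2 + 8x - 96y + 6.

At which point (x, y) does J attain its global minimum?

J(x,y) separates as P(x) + Q(y) + 6, so its minimum is min P + min Q + 6.
P'(x) = 2x + 8 vanishes at x ∈ {-4}; Q'(y) = 12(y - 4)(y + 1)(y + 2) vanishes at y ∈ {-2, -1, 4}.
Local minima of P (where P''>0): P(-4)=-16. Local minima of Q: Q(-2)=32, Q(4)=-832.
So the global minimum of J is P(-4) + Q(4) + 6 = -16 − 832 + 6 = -842, attained at (-4, 4).

(-4, 4)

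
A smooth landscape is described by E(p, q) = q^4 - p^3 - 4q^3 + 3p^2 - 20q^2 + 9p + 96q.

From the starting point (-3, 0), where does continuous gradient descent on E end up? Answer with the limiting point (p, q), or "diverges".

(-1, -3)

E is separable, so gradient descent decouples: p follows -∂E/∂p, q follows -∂E/∂q.
∂E/∂p = -3(p - 3)(p + 1); at p=-3 this is -36, so p increases.
∂E/∂q = 4(q - 4)(q - 2)(q + 3); at q=0 this is 96, so q decreases.
p converges to its nearest critical value -1 (a local min of the p-part); q converges to -3. The iterate converges to (-1, -3).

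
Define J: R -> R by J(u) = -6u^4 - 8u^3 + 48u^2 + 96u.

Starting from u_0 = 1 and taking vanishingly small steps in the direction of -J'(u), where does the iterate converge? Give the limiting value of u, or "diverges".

-1

J'(u) = -24(u - 2)(u + 1)(u + 2), so J'(1) = 144.
Gradient descent moves in the -J' direction, i.e. u is decreasing.
The nearest critical point in that direction is u = -1, where J'' = 72 > 0 (a local minimum). The iterate converges there.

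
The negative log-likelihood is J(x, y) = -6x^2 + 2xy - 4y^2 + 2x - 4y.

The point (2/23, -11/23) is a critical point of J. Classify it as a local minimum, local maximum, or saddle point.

The Hessian of J is constant: H = [[-12, 2], [2, -8]].
det(H) = (-12)·(-8) − 2² = 92.
det(H) > 0 and tr(H) = -20 < 0, so H is negative definite and the point is a local maximum.

local maximum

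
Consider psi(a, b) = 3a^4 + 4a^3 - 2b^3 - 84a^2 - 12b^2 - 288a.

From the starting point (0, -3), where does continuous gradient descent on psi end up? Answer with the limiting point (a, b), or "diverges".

psi is separable, so gradient descent decouples: a follows -∂psi/∂a, b follows -∂psi/∂b.
∂psi/∂a = 12(a - 4)(a + 2)(a + 3); at a=0 this is -288, so a increases.
∂psi/∂b = -6b(b + 4); at b=-3 this is 18, so b decreases.
a converges to its nearest critical value 4 (a local min of the a-part); b converges to -4. The iterate converges to (4, -4).

(4, -4)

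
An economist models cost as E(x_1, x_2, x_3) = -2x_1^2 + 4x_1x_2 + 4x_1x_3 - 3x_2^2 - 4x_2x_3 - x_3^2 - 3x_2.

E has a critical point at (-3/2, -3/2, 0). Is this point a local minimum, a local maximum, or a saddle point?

saddle point

The Hessian is constant: H = [[-4, 4, 4], [4, -6, -4], [4, -4, -2]].
Leading principal minors: Δ₁ = -4, Δ₂ = 8, Δ₃ = 16.
The minors fit neither the all-positive nor the alternating-sign pattern, so H is indefinite: a saddle point.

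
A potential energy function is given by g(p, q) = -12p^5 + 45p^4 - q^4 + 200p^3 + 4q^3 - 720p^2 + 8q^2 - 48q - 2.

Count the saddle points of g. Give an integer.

6

g separates as a function of p plus a function of q, so ∇g=0 decouples.
∂g/∂p = -60p(p - 4)(p - 2)(p + 3) = 0 at p ∈ {-3, 0, 2, 4}; ∂g/∂q = -4(q - 3)(q - 2)(q + 2) = 0 at q ∈ {-2, 2, 3}.
The Hessian is diagonal: diag(g_pp, g_qq). Second derivatives: g_pp(-3)=6300, g_pp(0)=-1440, g_pp(2)=1200, g_pp(4)=-3360; g_qq(-2)=-80, g_qq(2)=16, g_qq(3)=-20.
Saddle points occur where the two diagonal entries have opposite signs: (-3, -2), (-3, 3), (0, 2), (2, -2), (2, 3), (4, 2). Count: 6.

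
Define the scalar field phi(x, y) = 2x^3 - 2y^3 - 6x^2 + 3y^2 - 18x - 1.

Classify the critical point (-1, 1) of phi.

local maximum

The mixed partial ∂²phi/∂x∂y is 0, so the Hessian at any point is diag(phi_xx, phi_yy) = diag(12(x - 1), 6(-2y + 1)).
At (-1, 1): H = diag(-24, -6).
Both eigenvalues are negative, so H is negative definite: a local maximum.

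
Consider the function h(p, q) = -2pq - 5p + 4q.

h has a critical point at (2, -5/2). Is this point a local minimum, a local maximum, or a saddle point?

The Hessian of h is constant: H = [[0, -2], [-2, 0]].
det(H) = 0·0 − (-2)² = -4.
Since det(H) < 0, H is indefinite and the critical point is a saddle point.

saddle point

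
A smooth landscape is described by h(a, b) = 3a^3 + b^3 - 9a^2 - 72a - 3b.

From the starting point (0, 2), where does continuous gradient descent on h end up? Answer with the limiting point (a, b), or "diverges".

(4, 1)

h is separable, so gradient descent decouples: a follows -∂h/∂a, b follows -∂h/∂b.
∂h/∂a = 9(a - 4)(a + 2); at a=0 this is -72, so a increases.
∂h/∂b = 3(b - 1)(b + 1); at b=2 this is 9, so b decreases.
a converges to its nearest critical value 4 (a local min of the a-part); b converges to 1. The iterate converges to (4, 1).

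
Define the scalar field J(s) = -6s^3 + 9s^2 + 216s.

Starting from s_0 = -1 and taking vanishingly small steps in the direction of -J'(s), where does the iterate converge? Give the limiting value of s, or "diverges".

-3

J'(s) = -18(s - 4)(s + 3), so J'(-1) = 180.
Gradient descent moves in the -J' direction, i.e. s is decreasing.
The nearest critical point in that direction is s = -3, where J'' = 126 > 0 (a local minimum). The iterate converges there.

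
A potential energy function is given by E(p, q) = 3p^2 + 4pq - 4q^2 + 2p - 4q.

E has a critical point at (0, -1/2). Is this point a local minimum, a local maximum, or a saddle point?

The Hessian of E is constant: H = [[6, 4], [4, -8]].
det(H) = 6·(-8) − 4² = -64.
Since det(H) < 0, H is indefinite and the critical point is a saddle point.

saddle point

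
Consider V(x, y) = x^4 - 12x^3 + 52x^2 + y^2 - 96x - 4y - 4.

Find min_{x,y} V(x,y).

V(x,y) separates as P(x) + Q(y) − 4, so its minimum is min P + min Q − 4.
P'(x) = 4(x - 4)(x - 3)(x - 2) vanishes at x ∈ {2, 3, 4}; Q'(y) = 2y - 4 vanishes at y ∈ {2}.
Local minima of P (where P''>0): P(2)=-64, P(4)=-64. Local minima of Q: Q(2)=-4.
So the global minimum of V is P(2) + Q(2) − 4 = -64 − 4 − 4 = -72, attained at (2, 2).

-72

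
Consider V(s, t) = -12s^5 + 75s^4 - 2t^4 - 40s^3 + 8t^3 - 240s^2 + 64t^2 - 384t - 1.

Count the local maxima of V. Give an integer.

4

V separates as a function of s plus a function of t, so ∇V=0 decouples.
∂V/∂s = -60s(s - 4)(s - 2)(s + 1) = 0 at s ∈ {-1, 0, 2, 4}; ∂V/∂t = -8(t - 4)(t - 3)(t + 4) = 0 at t ∈ {-4, 3, 4}.
The Hessian is diagonal: diag(V_ss, V_tt). Second derivatives: V_ss(-1)=900, V_ss(0)=-480, V_ss(2)=720, V_ss(4)=-2400; V_tt(-4)=-448, V_tt(3)=56, V_tt(4)=-64.
Local maxima occur where both diagonal entries negative: (0, -4), (0, 4), (4, -4), (4, 4). Count: 4.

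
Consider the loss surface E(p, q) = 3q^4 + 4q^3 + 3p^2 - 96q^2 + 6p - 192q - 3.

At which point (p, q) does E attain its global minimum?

E(p,q) separates as A(p) + B(q) − 3, so its minimum is min A + min B − 3.
A'(p) = 6p + 6 vanishes at p ∈ {-1}; B'(q) = 12(q - 4)(q + 1)(q + 4) vanishes at q ∈ {-4, -1, 4}.
Local minima of A (where A''>0): A(-1)=-3. Local minima of B: B(-4)=-256, B(4)=-1280.
So the global minimum of E is A(-1) + B(4) − 3 = -3 − 1280 − 3 = -1286, attained at (-1, 4).

(-1, 4)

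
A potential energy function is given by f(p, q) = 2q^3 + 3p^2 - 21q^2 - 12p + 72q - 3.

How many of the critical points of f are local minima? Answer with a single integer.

1

f separates as a function of p plus a function of q, so ∇f=0 decouples.
∂f/∂p = 6(p - 2) = 0 at p ∈ {2}; ∂f/∂q = 6(q - 4)(q - 3) = 0 at q ∈ {3, 4}.
The Hessian is diagonal: diag(f_pp, f_qq). Second derivatives: f_pp(2)=6; f_qq(3)=-6, f_qq(4)=6.
Local minima occur where both diagonal entries positive: (2, 4). Count: 1.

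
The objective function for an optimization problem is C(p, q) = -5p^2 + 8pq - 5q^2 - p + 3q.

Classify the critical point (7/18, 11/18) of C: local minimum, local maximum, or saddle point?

local maximum

The Hessian of C is constant: H = [[-10, 8], [8, -10]].
det(H) = (-10)·(-10) − 8² = 36.
det(H) > 0 and tr(H) = -20 < 0, so H is negative definite and the point is a local maximum.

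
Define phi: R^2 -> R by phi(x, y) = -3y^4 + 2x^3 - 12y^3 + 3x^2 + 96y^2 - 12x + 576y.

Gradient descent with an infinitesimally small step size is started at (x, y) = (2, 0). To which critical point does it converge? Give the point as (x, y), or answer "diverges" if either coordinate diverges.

(1, -3)

phi is separable, so gradient descent decouples: x follows -∂phi/∂x, y follows -∂phi/∂y.
∂phi/∂x = 6(x - 1)(x + 2); at x=2 this is 24, so x decreases.
∂phi/∂y = -12(y - 4)(y + 3)(y + 4); at y=0 this is 576, so y decreases.
x converges to its nearest critical value 1 (a local min of the x-part); y converges to -3. The iterate converges to (1, -3).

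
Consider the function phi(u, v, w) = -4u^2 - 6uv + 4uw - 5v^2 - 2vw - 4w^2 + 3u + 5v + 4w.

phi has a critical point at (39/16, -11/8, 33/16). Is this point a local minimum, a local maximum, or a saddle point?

local maximum

The Hessian is constant: H = [[-8, -6, 4], [-6, -10, -2], [4, -2, -8]].
Leading principal minors: Δ₁ = -8, Δ₂ = 44, Δ₃ = -64.
The minors alternate sign starting negative (−, +, −), so H is negative definite: a local maximum.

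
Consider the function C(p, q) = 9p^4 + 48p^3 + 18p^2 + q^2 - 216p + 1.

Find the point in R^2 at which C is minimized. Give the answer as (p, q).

(1, 0)

C(p,q) separates as A(p) + B(q) + 1, so its minimum is min A + min B + 1.
A'(p) = 36(p - 1)(p + 2)(p + 3) vanishes at p ∈ {-3, -2, 1}; B'(q) = 2q vanishes at q ∈ {0}.
Local minima of A (where A''>0): A(-3)=243, A(1)=-141. Local minima of B: B(0)=0.
So the global minimum of C is A(1) + B(0) + 1 = -141 + 0 + 1 = -140, attained at (1, 0).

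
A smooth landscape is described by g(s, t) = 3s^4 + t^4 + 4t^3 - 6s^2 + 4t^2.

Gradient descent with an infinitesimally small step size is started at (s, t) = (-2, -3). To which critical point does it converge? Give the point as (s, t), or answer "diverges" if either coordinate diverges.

g is separable, so gradient descent decouples: s follows -∂g/∂s, t follows -∂g/∂t.
∂g/∂s = 12s(s - 1)(s + 1); at s=-2 this is -72, so s increases.
∂g/∂t = 4t(t + 1)(t + 2); at t=-3 this is -24, so t increases.
s converges to its nearest critical value -1 (a local min of the s-part); t converges to -2. The iterate converges to (-1, -2).

(-1, -2)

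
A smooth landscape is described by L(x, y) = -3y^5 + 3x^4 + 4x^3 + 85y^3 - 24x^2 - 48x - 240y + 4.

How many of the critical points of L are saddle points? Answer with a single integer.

L separates as a function of x plus a function of y, so ∇L=0 decouples.
∂L/∂x = 12(x - 2)(x + 1)(x + 2) = 0 at x ∈ {-2, -1, 2}; ∂L/∂y = -15(y - 4)(y - 1)(y + 1)(y + 4) = 0 at y ∈ {-4, -1, 1, 4}.
The Hessian is diagonal: diag(L_xx, L_yy). Second derivatives: L_xx(-2)=48, L_xx(-1)=-36, L_xx(2)=144; L_yy(-4)=1800, L_yy(-1)=-450, L_yy(1)=450, L_yy(4)=-1800.
Saddle points occur where the two diagonal entries have opposite signs: (-2, -1), (-2, 4), (-1, -4), (-1, 1), (2, -1), (2, 4). Count: 6.

6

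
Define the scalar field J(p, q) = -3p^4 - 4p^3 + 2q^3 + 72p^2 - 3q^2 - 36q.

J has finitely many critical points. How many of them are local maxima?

J separates as a function of p plus a function of q, so ∇J=0 decouples.
∂J/∂p = -12p(p - 3)(p + 4) = 0 at p ∈ {-4, 0, 3}; ∂J/∂q = 6(q - 3)(q + 2) = 0 at q ∈ {-2, 3}.
The Hessian is diagonal: diag(J_pp, J_qq). Second derivatives: J_pp(-4)=-336, J_pp(0)=144, J_pp(3)=-252; J_qq(-2)=-30, J_qq(3)=30.
Local maxima occur where both diagonal entries negative: (-4, -2), (3, -2). Count: 2.

2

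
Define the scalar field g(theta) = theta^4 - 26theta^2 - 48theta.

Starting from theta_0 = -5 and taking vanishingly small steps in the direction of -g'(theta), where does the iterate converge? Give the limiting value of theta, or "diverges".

-3

g'(theta) = 4(theta - 4)(theta + 1)(theta + 3), so g'(-5) = -288.
Gradient descent moves in the -g' direction, i.e. theta is increasing.
The nearest critical point in that direction is theta = -3, where g'' = 56 > 0 (a local minimum). The iterate converges there.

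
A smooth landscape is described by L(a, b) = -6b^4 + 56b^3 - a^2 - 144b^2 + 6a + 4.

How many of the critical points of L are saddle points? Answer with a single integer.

L separates as a function of a plus a function of b, so ∇L=0 decouples.
∂L/∂a = -2(a - 3) = 0 at a ∈ {3}; ∂L/∂b = -24b(b - 4)(b - 3) = 0 at b ∈ {0, 3, 4}.
The Hessian is diagonal: diag(L_aa, L_bb). Second derivatives: L_aa(3)=-2; L_bb(0)=-288, L_bb(3)=72, L_bb(4)=-96.
Saddle points occur where the two diagonal entries have opposite signs: (3, 3). Count: 1.

1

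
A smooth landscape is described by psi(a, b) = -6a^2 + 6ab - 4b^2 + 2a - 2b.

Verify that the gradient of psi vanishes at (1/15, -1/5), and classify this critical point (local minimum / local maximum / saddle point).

local maximum

∇psi = (-12a + 6b + 2, 6a - 8b - 2); substituting (1/15, -1/5) gives ∇psi = (0, 0), so (1/15, -1/5) is indeed a critical point.
The Hessian of psi is constant: H = [[-12, 6], [6, -8]].
det(H) = (-12)·(-8) − 6² = 60.
det(H) > 0 and tr(H) = -20 < 0, so H is negative definite and the point is a local maximum.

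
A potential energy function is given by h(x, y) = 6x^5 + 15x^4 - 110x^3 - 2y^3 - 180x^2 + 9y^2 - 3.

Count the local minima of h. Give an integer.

2

h separates as a function of x plus a function of y, so ∇h=0 decouples.
∂h/∂x = 30x(x - 3)(x + 1)(x + 4) = 0 at x ∈ {-4, -1, 0, 3}; ∂h/∂y = -6y(y - 3) = 0 at y ∈ {0, 3}.
The Hessian is diagonal: diag(h_xx, h_yy). Second derivatives: h_xx(-4)=-2520, h_xx(-1)=360, h_xx(0)=-360, h_xx(3)=2520; h_yy(0)=18, h_yy(3)=-18.
Local minima occur where both diagonal entries positive: (-1, 0), (3, 0). Count: 2.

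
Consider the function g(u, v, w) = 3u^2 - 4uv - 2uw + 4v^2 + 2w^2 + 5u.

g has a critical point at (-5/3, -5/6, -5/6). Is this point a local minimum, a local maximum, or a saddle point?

The Hessian is constant: H = [[6, -4, -2], [-4, 8, 0], [-2, 0, 4]].
Leading principal minors: Δ₁ = 6, Δ₂ = 32, Δ₃ = 96.
All leading minors are positive, so H is positive definite: a local minimum.

local minimum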